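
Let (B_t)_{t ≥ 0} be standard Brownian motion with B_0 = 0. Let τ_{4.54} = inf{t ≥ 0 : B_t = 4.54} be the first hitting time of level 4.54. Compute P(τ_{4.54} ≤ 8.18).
P(τ_{4.54} ≤ 8.18) = 2(1 − Φ(4.54/√8.18)) = 2(1 − Φ(1.5874)) ≈ 0.1124

By the reflection principle for standard BM, P(τ_b ≤ t) = 2 · P(B_t ≥ b). Since B_t ~ N(0, t), P(B_t ≥ 4.54) = 1 − Φ(4.54/√t) = 1 − Φ(4.54/√8.18) = 1 − Φ(1.5874) ≈ 0.05621. Doubling: P(τ_{4.54} ≤ 8.18) ≈ 2 · 0.05621 = 0.11242 ≈ 0.1124.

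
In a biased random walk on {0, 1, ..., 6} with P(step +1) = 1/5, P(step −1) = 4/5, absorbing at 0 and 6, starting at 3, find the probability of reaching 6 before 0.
P(hit 6 before 0) = (1 − (4)^3) / (1 − (4)^6) = 1/65

Let u_k denote P(reach 6 before 0 | start at k). Boundary: u_0 = 0, u_6 = 1. Recurrence: u_k = 1/5·u_{k+1} + 4/5·u_{k-1} for 1 ≤ k ≤ 5. Try u_k = A + B·r^k with r = q/p = (4/5)/(1/5) = 4. Substitution satisfies the recurrence; boundary conditions give:
  u_k = (1 − r^k) / (1 − r^N) = (1 − (4)^3) / (1 − (4)^6) = 1/65.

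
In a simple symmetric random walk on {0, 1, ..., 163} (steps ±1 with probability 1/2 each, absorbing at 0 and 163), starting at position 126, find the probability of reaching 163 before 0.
P(hit 163 before 0) = 126/163

Let u_k = P(hit 163 before 0 | start at k). Then u_0 = 0, u_163 = 1, and u_k = u_{k-1}/2 + u_{k+1}/2 for 1 ≤ k ≤ 162. This harmonic recurrence is solved by u_k = k/163, giving u_126 = 126/163.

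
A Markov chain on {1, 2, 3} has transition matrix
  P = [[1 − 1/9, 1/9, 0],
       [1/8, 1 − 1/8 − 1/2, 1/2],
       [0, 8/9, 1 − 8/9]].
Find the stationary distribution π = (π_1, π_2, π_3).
π = (18/43, 16/43, 9/43)

This is a birth-death chain on three states, which satisfies detailed balance: π_1 · P_{12} = π_2 · P_{21} and π_2 · P_{23} = π_3 · P_{32}.
From π_1 · 1/9 = π_2 · 1/8: π_2/π_1 = (1/9)/(1/8) = 8/9.
From π_2 · 1/2 = π_3 · 8/9: π_3/π_2 = (1/2)/(8/9) = 9/16.
Take π_1 proportional to 1; then unnormalized π = (1, 8/9, 1/2). Normalize by dividing by the sum 43/18:
  π = (18/43, 16/43, 9/43).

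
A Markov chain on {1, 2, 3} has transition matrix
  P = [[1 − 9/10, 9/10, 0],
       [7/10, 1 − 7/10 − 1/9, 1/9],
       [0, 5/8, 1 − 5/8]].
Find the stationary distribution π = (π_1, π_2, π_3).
π = (35/88, 45/88, 1/11)

This is a birth-death chain on three states, which satisfies detailed balance: π_1 · P_{12} = π_2 · P_{21} and π_2 · P_{23} = π_3 · P_{32}.
From π_1 · 9/10 = π_2 · 7/10: π_2/π_1 = (9/10)/(7/10) = 9/7.
From π_2 · 1/9 = π_3 · 5/8: π_3/π_2 = (1/9)/(5/8) = 8/45.
Take π_1 proportional to 1; then unnormalized π = (1, 9/7, 8/35). Normalize by dividing by the sum 88/35:
  π = (35/88, 45/88, 1/11).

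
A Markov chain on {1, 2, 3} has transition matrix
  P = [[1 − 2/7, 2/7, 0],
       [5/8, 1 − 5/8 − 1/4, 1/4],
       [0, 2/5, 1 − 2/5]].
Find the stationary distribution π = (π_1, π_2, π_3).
π = (35/61, 16/61, 10/61)

This is a birth-death chain on three states, which satisfies detailed balance: π_1 · P_{12} = π_2 · P_{21} and π_2 · P_{23} = π_3 · P_{32}.
From π_1 · 2/7 = π_2 · 5/8: π_2/π_1 = (2/7)/(5/8) = 16/35.
From π_2 · 1/4 = π_3 · 2/5: π_3/π_2 = (1/4)/(2/5) = 5/8.
Take π_1 proportional to 1; then unnormalized π = (1, 16/35, 2/7). Normalize by dividing by the sum 61/35:
  π = (35/61, 16/61, 10/61).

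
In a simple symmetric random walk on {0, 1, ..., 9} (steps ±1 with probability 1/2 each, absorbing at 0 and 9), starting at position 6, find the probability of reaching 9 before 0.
P(hit 9 before 0) = 6/9 = 2/3

Let u_k = P(hit 9 before 0 | start at k). Then u_0 = 0, u_9 = 1, and u_k = u_{k-1}/2 + u_{k+1}/2 for 1 ≤ k ≤ 8. This harmonic recurrence is solved by u_k = k/9, giving u_6 = 6/9 = 2/3.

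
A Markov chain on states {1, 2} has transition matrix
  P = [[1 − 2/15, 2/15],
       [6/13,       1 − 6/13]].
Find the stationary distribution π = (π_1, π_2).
π_1 = 45/58, π_2 = 13/58

Solve πP = π with π_1 + π_2 = 1. From πP = π: π_1 · (1 − 2/15) + π_2 · 6/13 = π_1 ⇒ π_2 · 6/13 = π_1 · 2/15 ⇒ π_2/π_1 = (2/15)/(6/13) = 13/45. Together with π_1 + π_2 = 1:
  π_1 = (6/13)/(2/15 + 6/13) = (6/13)/(116/195) = 45/58,
  π_2 = (2/15)/(2/15 + 6/13) = (2/15)/(116/195) = 13/58.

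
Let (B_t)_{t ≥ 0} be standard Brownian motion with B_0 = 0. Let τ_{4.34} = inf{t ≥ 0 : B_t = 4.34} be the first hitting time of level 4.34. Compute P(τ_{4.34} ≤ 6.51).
P(τ_{4.34} ≤ 6.51) = 2(1 − Φ(4.34/√6.51)) = 2(1 − Φ(1.7010)) ≈ 0.0889

By the reflection principle for standard BM, P(τ_b ≤ t) = 2 · P(B_t ≥ b). Since B_t ~ N(0, t), P(B_t ≥ 4.34) = 1 − Φ(4.34/√t) = 1 − Φ(4.34/√6.51) = 1 − Φ(1.7010) ≈ 0.04447. Doubling: P(τ_{4.34} ≤ 6.51) ≈ 2 · 0.04447 = 0.08894 ≈ 0.0889.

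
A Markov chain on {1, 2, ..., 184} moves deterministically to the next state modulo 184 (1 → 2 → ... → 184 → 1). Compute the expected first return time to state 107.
E[T_107 | X_0 = 107] = 184

The chain cycles deterministically, so starting at state 107 it returns in exactly 184 steps. Equivalently, the stationary distribution is uniform π_j = 1/184 for every state j, so by Kac's formula E[T_107] = 1/π_107 = 184.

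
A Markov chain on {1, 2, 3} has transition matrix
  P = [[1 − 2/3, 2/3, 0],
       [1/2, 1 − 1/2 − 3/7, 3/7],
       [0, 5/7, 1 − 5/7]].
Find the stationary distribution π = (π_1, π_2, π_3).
π = (15/47, 20/47, 12/47)

This is a birth-death chain on three states, which satisfies detailed balance: π_1 · P_{12} = π_2 · P_{21} and π_2 · P_{23} = π_3 · P_{32}.
From π_1 · 2/3 = π_2 · 1/2: π_2/π_1 = (2/3)/(1/2) = 4/3.
From π_2 · 3/7 = π_3 · 5/7: π_3/π_2 = (3/7)/(5/7) = 3/5.
Take π_1 proportional to 1; then unnormalized π = (1, 4/3, 4/5). Normalize by dividing by the sum 47/15:
  π = (15/47, 20/47, 12/47).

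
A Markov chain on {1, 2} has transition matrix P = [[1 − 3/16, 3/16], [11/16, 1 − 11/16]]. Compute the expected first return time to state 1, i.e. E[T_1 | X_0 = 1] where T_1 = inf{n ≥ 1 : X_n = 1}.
E[T_1 | X_0 = 1] = 1/π_1 = 14/11

For an irreducible recurrent Markov chain with stationary distribution π, E[T_i | X_0 = i] = 1/π_i (Kac's formula). Here π_1 = (11/16)/(3/16 + 11/16) = (11/16)/(7/8) = 11/14, so E[T_1 | X_0 = 1] = 1/π_1 = (3/16 + 11/16)/(11/16) = (7/8)/(11/16) = 14/11.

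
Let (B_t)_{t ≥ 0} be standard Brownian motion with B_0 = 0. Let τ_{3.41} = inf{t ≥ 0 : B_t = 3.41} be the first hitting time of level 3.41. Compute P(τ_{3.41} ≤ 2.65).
P(τ_{3.41} ≤ 2.65) = 2(1 − Φ(3.41/√2.65)) = 2(1 − Φ(2.0947)) ≈ 0.0362

By the reflection principle for standard BM, P(τ_b ≤ t) = 2 · P(B_t ≥ b). Since B_t ~ N(0, t), P(B_t ≥ 3.41) = 1 − Φ(3.41/√t) = 1 − Φ(3.41/√2.65) = 1 − Φ(2.0947) ≈ 0.01810. Doubling: P(τ_{3.41} ≤ 2.65) ≈ 2 · 0.01810 = 0.03620 ≈ 0.0362.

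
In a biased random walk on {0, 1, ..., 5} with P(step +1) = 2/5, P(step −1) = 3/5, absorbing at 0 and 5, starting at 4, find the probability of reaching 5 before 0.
P(hit 5 before 0) = (1 − (3/2)^4) / (1 − (3/2)^5) = 130/211

Let u_k denote P(reach 5 before 0 | start at k). Boundary: u_0 = 0, u_5 = 1. Recurrence: u_k = 2/5·u_{k+1} + 3/5·u_{k-1} for 1 ≤ k ≤ 4. Try u_k = A + B·r^k with r = q/p = (3/5)/(2/5) = 3/2. Substitution satisfies the recurrence; boundary conditions give:
  u_k = (1 − r^k) / (1 − r^N) = (1 − (3/2)^4) / (1 − (3/2)^5) = 130/211.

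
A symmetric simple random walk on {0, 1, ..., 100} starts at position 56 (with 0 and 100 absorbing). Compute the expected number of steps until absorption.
E[τ | X_0 = 56] = 2464

Let v_k = E[τ | X_0 = k]. Boundary: v_0 = v_100 = 0. Recurrence: v_k = 1 + (v_{k-1} + v_{k+1})/2 for 1 ≤ k ≤ 99. The particular solution to v_k − (v_{k-1} + v_{k+1})/2 = 1 is v_k = −k^2. Adding homogeneous solution A + B k and matching boundaries gives v_k = k (100 − k). Substituting k = 56: v_56 = 56 · 44 = 2464.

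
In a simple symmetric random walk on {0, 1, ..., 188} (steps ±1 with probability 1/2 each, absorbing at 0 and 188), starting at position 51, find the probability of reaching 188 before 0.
P(hit 188 before 0) = 51/188

Let u_k = P(hit 188 before 0 | start at k). Then u_0 = 0, u_188 = 1, and u_k = u_{k-1}/2 + u_{k+1}/2 for 1 ≤ k ≤ 187. This harmonic recurrence is solved by u_k = k/188, giving u_51 = 51/188.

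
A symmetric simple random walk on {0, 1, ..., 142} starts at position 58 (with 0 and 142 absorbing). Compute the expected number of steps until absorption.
E[τ | X_0 = 58] = 4872

Let v_k = E[τ | X_0 = k]. Boundary: v_0 = v_142 = 0. Recurrence: v_k = 1 + (v_{k-1} + v_{k+1})/2 for 1 ≤ k ≤ 141. The particular solution to v_k − (v_{k-1} + v_{k+1})/2 = 1 is v_k = −k^2. Adding homogeneous solution A + B k and matching boundaries gives v_k = k (142 − k). Substituting k = 58: v_58 = 58 · 84 = 4872.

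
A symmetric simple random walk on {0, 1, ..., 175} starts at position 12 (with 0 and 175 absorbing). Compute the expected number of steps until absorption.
E[τ | X_0 = 12] = 1956

Let v_k = E[τ | X_0 = k]. Boundary: v_0 = v_175 = 0. Recurrence: v_k = 1 + (v_{k-1} + v_{k+1})/2 for 1 ≤ k ≤ 174. The particular solution to v_k − (v_{k-1} + v_{k+1})/2 = 1 is v_k = −k^2. Adding homogeneous solution A + B k and matching boundaries gives v_k = k (175 − k). Substituting k = 12: v_12 = 12 · 163 = 1956.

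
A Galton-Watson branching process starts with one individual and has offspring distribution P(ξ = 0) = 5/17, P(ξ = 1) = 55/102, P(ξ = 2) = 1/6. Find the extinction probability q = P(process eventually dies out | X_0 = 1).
q = 1

Mean offspring μ = 0·5/17 + 1·55/102 + 2·1/6 = 89/102 ≤ 1. For μ ≤ 1 with offspring not concentrated at 1, the Galton-Watson process goes extinct almost surely, so q = 1.
(Algebraic check: The pgf is f(s) = 5/17 + 55/102·s + 1/6·s². The extinction probability q is the smallest fixed point of f in [0, 1]. Setting s = f(s):
  1/6·s² + (55/102 − 1)·s + 5/17 = 0
  1/6·s² − (5/17 + 1/6)·s + 5/17 = 0
which factors as (s − 1)·(1/6·s − 5/17) = 0, giving roots s = 1 and s = (5/17)/(1/6) = 30/17. Since 30/17 ≥ 1, the smallest root in [0, 1] is s = 1.)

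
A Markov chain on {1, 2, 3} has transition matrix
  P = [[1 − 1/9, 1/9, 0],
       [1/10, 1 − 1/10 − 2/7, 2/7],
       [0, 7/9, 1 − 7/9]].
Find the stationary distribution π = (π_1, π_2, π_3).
π = (441/1111, 490/1111, 180/1111)

This is a birth-death chain on three states, which satisfies detailed balance: π_1 · P_{12} = π_2 · P_{21} and π_2 · P_{23} = π_3 · P_{32}.
From π_1 · 1/9 = π_2 · 1/10: π_2/π_1 = (1/9)/(1/10) = 10/9.
From π_2 · 2/7 = π_3 · 7/9: π_3/π_2 = (2/7)/(7/9) = 18/49.
Take π_1 proportional to 1; then unnormalized π = (1, 10/9, 20/49). Normalize by dividing by the sum 1111/441:
  π = (441/1111, 490/1111, 180/1111).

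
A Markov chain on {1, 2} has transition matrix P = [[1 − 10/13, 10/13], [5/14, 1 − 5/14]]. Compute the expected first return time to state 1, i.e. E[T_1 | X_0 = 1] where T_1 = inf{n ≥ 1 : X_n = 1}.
E[T_1 | X_0 = 1] = 1/π_1 = 41/13

For an irreducible recurrent Markov chain with stationary distribution π, E[T_i | X_0 = i] = 1/π_i (Kac's formula). Here π_1 = (5/14)/(10/13 + 5/14) = (5/14)/(205/182) = 13/41, so E[T_1 | X_0 = 1] = 1/π_1 = (10/13 + 5/14)/(5/14) = (205/182)/(5/14) = 41/13.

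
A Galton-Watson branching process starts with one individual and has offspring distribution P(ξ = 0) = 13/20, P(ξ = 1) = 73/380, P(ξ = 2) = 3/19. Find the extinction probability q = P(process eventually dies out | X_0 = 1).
q = 1

Mean offspring μ = 0·13/20 + 1·73/380 + 2·3/19 = 193/380 ≤ 1. For μ ≤ 1 with offspring not concentrated at 1, the Galton-Watson process goes extinct almost surely, so q = 1.
(Algebraic check: The pgf is f(s) = 13/20 + 73/380·s + 3/19·s². The extinction probability q is the smallest fixed point of f in [0, 1]. Setting s = f(s):
  3/19·s² + (73/380 − 1)·s + 13/20 = 0
  3/19·s² − (13/20 + 3/19)·s + 13/20 = 0
which factors as (s − 1)·(3/19·s − 13/20) = 0, giving roots s = 1 and s = (13/20)/(3/19) = 247/60. Since 247/60 ≥ 1, the smallest root in [0, 1] is s = 1.)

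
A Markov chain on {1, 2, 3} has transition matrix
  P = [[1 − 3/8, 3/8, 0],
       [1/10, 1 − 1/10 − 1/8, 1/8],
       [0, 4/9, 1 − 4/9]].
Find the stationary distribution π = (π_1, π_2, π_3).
π = (128/743, 480/743, 135/743)

This is a birth-death chain on three states, which satisfies detailed balance: π_1 · P_{12} = π_2 · P_{21} and π_2 · P_{23} = π_3 · P_{32}.
From π_1 · 3/8 = π_2 · 1/10: π_2/π_1 = (3/8)/(1/10) = 15/4.
From π_2 · 1/8 = π_3 · 4/9: π_3/π_2 = (1/8)/(4/9) = 9/32.
Take π_1 proportional to 1; then unnormalized π = (1, 15/4, 135/128). Normalize by dividing by the sum 743/128:
  π = (128/743, 480/743, 135/743).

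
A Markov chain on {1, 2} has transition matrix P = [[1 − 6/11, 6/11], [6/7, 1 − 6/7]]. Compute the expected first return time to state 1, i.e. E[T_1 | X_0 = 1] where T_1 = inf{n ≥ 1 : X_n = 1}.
E[T_1 | X_0 = 1] = 1/π_1 = 18/11

For an irreducible recurrent Markov chain with stationary distribution π, E[T_i | X_0 = i] = 1/π_i (Kac's formula). Here π_1 = (6/7)/(6/11 + 6/7) = (6/7)/(108/77) = 11/18, so E[T_1 | X_0 = 1] = 1/π_1 = (6/11 + 6/7)/(6/7) = (108/77)/(6/7) = 18/11.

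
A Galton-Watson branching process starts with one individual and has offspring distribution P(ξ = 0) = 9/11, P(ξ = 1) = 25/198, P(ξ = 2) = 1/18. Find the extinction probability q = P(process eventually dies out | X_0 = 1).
q = 1

Mean offspring μ = 0·9/11 + 1·25/198 + 2·1/18 = 47/198 ≤ 1. For μ ≤ 1 with offspring not concentrated at 1, the Galton-Watson process goes extinct almost surely, so q = 1.
(Algebraic check: The pgf is f(s) = 9/11 + 25/198·s + 1/18·s². The extinction probability q is the smallest fixed point of f in [0, 1]. Setting s = f(s):
  1/18·s² + (25/198 − 1)·s + 9/11 = 0
  1/18·s² − (9/11 + 1/18)·s + 9/11 = 0
which factors as (s − 1)·(1/18·s − 9/11) = 0, giving roots s = 1 and s = (9/11)/(1/18) = 162/11. Since 162/11 ≥ 1, the smallest root in [0, 1] is s = 1.)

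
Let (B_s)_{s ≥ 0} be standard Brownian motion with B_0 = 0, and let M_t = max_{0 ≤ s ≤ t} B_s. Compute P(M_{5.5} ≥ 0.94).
P(M_{5.5} ≥ 0.94) = 2·P(B_{5.5} ≥ 0.94) = 2(1 − Φ(0.94/√5.5)) ≈ 0.6886

By the reflection principle for Brownian motion, P(M_t ≥ a) = 2 · P(B_t ≥ a) for a ≥ 0. Since B_t ~ N(0, t), P(B_t ≥ 0.94) = 1 − Φ(0.94/√t) = 1 − Φ(0.94/√5.5) = 1 − Φ(0.4008). So
  P(M_{5.5} ≥ 0.94) = 2(1 − Φ(0.4008)) ≈ 0.6886.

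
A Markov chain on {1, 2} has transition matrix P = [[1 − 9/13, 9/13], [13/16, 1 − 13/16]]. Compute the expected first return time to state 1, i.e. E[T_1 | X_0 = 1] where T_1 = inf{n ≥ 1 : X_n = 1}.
E[T_1 | X_0 = 1] = 1/π_1 = 313/169

For an irreducible recurrent Markov chain with stationary distribution π, E[T_i | X_0 = i] = 1/π_i (Kac's formula). Here π_1 = (13/16)/(9/13 + 13/16) = (13/16)/(313/208) = 169/313, so E[T_1 | X_0 = 1] = 1/π_1 = (9/13 + 13/16)/(13/16) = (313/208)/(13/16) = 313/169.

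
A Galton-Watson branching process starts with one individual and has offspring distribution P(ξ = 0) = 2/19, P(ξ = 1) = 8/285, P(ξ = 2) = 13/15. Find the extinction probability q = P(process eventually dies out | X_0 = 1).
q = 30/247

The pgf is f(s) = 2/19 + 8/285·s + 13/15·s². The extinction probability q is the smallest fixed point of f in [0, 1]. Setting s = f(s):
  13/15·s² + (8/285 − 1)·s + 2/19 = 0
  13/15·s² − (2/19 + 13/15)·s + 2/19 = 0
which factors as (s − 1)·(13/15·s − 2/19) = 0, giving roots s = 1 and s = (2/19)/(13/15) = 30/247.
Mean offspring μ = 8/285 + 2·13/15 = 502/285 > 1 (supercritical), so q < 1. The extinction probability is the smaller root: q = (2/19)/(13/15) = 30/247.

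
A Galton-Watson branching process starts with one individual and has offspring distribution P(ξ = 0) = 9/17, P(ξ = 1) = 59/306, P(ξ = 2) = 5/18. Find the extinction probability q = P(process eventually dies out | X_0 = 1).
q = 1

Mean offspring μ = 0·9/17 + 1·59/306 + 2·5/18 = 229/306 ≤ 1. For μ ≤ 1 with offspring not concentrated at 1, the Galton-Watson process goes extinct almost surely, so q = 1.
(Algebraic check: The pgf is f(s) = 9/17 + 59/306·s + 5/18·s². The extinction probability q is the smallest fixed point of f in [0, 1]. Setting s = f(s):
  5/18·s² + (59/306 − 1)·s + 9/17 = 0
  5/18·s² − (9/17 + 5/18)·s + 9/17 = 0
which factors as (s − 1)·(5/18·s − 9/17) = 0, giving roots s = 1 and s = (9/17)/(5/18) = 162/85. Since 162/85 ≥ 1, the smallest root in [0, 1] is s = 1.)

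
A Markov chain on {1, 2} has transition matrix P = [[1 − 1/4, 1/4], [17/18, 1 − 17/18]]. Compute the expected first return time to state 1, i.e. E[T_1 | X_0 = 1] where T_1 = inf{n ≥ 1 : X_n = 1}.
E[T_1 | X_0 = 1] = 1/π_1 = 43/34

For an irreducible recurrent Markov chain with stationary distribution π, E[T_i | X_0 = i] = 1/π_i (Kac's formula). Here π_1 = (17/18)/(1/4 + 17/18) = (17/18)/(43/36) = 34/43, so E[T_1 | X_0 = 1] = 1/π_1 = (1/4 + 17/18)/(17/18) = (43/36)/(17/18) = 43/34.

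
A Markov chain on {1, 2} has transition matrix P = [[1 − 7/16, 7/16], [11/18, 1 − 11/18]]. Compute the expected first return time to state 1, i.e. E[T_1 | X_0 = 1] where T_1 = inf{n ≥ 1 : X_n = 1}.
E[T_1 | X_0 = 1] = 1/π_1 = 151/88

For an irreducible recurrent Markov chain with stationary distribution π, E[T_i | X_0 = i] = 1/π_i (Kac's formula). Here π_1 = (11/18)/(7/16 + 11/18) = (11/18)/(151/144) = 88/151, so E[T_1 | X_0 = 1] = 1/π_1 = (7/16 + 11/18)/(11/18) = (151/144)/(11/18) = 151/88.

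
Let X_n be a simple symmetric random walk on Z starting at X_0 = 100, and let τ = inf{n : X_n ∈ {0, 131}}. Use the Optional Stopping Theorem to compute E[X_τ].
E[X_τ] = 100

X_n is a martingale and τ is a bounded-mean stopping time (indeed τ is finite a.s. with bounded expectation since the walk is in a bounded region). By the OST, E[X_τ] = E[X_0] = 100. Equivalently: E[X_τ] = 131 · P(hit 131 first) + 0 · P(hit 0 first) = 131 · (100/131) = 100.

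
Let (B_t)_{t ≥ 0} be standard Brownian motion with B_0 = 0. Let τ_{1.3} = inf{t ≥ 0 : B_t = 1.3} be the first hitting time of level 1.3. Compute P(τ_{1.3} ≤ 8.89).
P(τ_{1.3} ≤ 8.89) = 2(1 − Φ(1.3/√8.89)) = 2(1 − Φ(0.4360)) ≈ 0.6628

By the reflection principle for standard BM, P(τ_b ≤ t) = 2 · P(B_t ≥ b). Since B_t ~ N(0, t), P(B_t ≥ 1.3) = 1 − Φ(1.3/√t) = 1 − Φ(1.3/√8.89) = 1 − Φ(0.4360) ≈ 0.33142. Doubling: P(τ_{1.3} ≤ 8.89) ≈ 2 · 0.33142 = 0.66284 ≈ 0.6628.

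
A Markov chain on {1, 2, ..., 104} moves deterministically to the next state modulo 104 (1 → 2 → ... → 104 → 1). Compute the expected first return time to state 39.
E[T_39 | X_0 = 39] = 104

The chain cycles deterministically, so starting at state 39 it returns in exactly 104 steps. Equivalently, the stationary distribution is uniform π_j = 1/104 for every state j, so by Kac's formula E[T_39] = 1/π_39 = 104.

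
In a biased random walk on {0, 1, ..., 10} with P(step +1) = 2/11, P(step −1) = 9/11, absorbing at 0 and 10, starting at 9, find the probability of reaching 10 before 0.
P(hit 10 before 0) = (1 − (9/2)^9) / (1 − (9/2)^10) = 110691422/498111911

Let u_k denote P(reach 10 before 0 | start at k). Boundary: u_0 = 0, u_10 = 1. Recurrence: u_k = 2/11·u_{k+1} + 9/11·u_{k-1} for 1 ≤ k ≤ 9. Try u_k = A + B·r^k with r = q/p = (9/11)/(2/11) = 9/2. Substitution satisfies the recurrence; boundary conditions give:
  u_k = (1 − r^k) / (1 − r^N) = (1 − (9/2)^9) / (1 − (9/2)^10) = 110691422/498111911.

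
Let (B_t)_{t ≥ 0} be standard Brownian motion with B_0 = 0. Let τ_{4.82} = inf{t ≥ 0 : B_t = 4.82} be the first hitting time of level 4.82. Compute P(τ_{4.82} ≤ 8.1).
P(τ_{4.82} ≤ 8.1) = 2(1 − Φ(4.82/√8.1)) = 2(1 − Φ(1.6936)) ≈ 0.0903

By the reflection principle for standard BM, P(τ_b ≤ t) = 2 · P(B_t ≥ b). Since B_t ~ N(0, t), P(B_t ≥ 4.82) = 1 − Φ(4.82/√t) = 1 − Φ(4.82/√8.1) = 1 − Φ(1.6936) ≈ 0.04517. Doubling: P(τ_{4.82} ≤ 8.1) ≈ 2 · 0.04517 = 0.09034 ≈ 0.0903.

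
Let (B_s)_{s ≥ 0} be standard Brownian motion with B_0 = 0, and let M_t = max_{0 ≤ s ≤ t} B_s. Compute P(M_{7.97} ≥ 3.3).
P(M_{7.97} ≥ 3.3) = 2·P(B_{7.97} ≥ 3.3) = 2(1 − Φ(3.3/√7.97)) ≈ 0.2424

By the reflection principle for Brownian motion, P(M_t ≥ a) = 2 · P(B_t ≥ a) for a ≥ 0. Since B_t ~ N(0, t), P(B_t ≥ 3.3) = 1 − Φ(3.3/√t) = 1 − Φ(3.3/√7.97) = 1 − Φ(1.1689). So
  P(M_{7.97} ≥ 3.3) = 2(1 − Φ(1.1689)) ≈ 0.2424.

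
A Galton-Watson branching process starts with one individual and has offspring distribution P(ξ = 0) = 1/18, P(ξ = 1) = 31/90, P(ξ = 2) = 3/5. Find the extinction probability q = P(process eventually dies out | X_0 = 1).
q = 5/54

The pgf is f(s) = 1/18 + 31/90·s + 3/5·s². The extinction probability q is the smallest fixed point of f in [0, 1]. Setting s = f(s):
  3/5·s² + (31/90 − 1)·s + 1/18 = 0
  3/5·s² − (1/18 + 3/5)·s + 1/18 = 0
which factors as (s − 1)·(3/5·s − 1/18) = 0, giving roots s = 1 and s = (1/18)/(3/5) = 5/54.
Mean offspring μ = 31/90 + 2·3/5 = 139/90 > 1 (supercritical), so q < 1. The extinction probability is the smaller root: q = (1/18)/(3/5) = 5/54.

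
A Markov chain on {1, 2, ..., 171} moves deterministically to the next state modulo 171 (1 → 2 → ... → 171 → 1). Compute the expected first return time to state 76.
E[T_76 | X_0 = 76] = 171

The chain cycles deterministically, so starting at state 76 it returns in exactly 171 steps. Equivalently, the stationary distribution is uniform π_j = 1/171 for every state j, so by Kac's formula E[T_76] = 1/π_76 = 171.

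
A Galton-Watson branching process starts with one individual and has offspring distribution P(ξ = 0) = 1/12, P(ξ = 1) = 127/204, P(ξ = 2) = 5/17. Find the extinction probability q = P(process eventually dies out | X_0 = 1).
q = 17/60

The pgf is f(s) = 1/12 + 127/204·s + 5/17·s². The extinction probability q is the smallest fixed point of f in [0, 1]. Setting s = f(s):
  5/17·s² + (127/204 − 1)·s + 1/12 = 0
  5/17·s² − (1/12 + 5/17)·s + 1/12 = 0
which factors as (s − 1)·(5/17·s − 1/12) = 0, giving roots s = 1 and s = (1/12)/(5/17) = 17/60.
Mean offspring μ = 127/204 + 2·5/17 = 247/204 > 1 (supercritical), so q < 1. The extinction probability is the smaller root: q = (1/12)/(5/17) = 17/60.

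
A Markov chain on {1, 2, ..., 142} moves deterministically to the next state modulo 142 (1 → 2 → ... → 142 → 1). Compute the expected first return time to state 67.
E[T_67 | X_0 = 67] = 142

The chain cycles deterministically, so starting at state 67 it returns in exactly 142 steps. Equivalently, the stationary distribution is uniform π_j = 1/142 for every state j, so by Kac's formula E[T_67] = 1/π_67 = 142.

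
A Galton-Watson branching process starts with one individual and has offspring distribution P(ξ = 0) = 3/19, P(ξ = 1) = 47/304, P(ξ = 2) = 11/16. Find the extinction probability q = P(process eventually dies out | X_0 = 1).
q = 48/209

The pgf is f(s) = 3/19 + 47/304·s + 11/16·s². The extinction probability q is the smallest fixed point of f in [0, 1]. Setting s = f(s):
  11/16·s² + (47/304 − 1)·s + 3/19 = 0
  11/16·s² − (3/19 + 11/16)·s + 3/19 = 0
which factors as (s − 1)·(11/16·s − 3/19) = 0, giving roots s = 1 and s = (3/19)/(11/16) = 48/209.
Mean offspring μ = 47/304 + 2·11/16 = 465/304 > 1 (supercritical), so q < 1. The extinction probability is the smaller root: q = (3/19)/(11/16) = 48/209.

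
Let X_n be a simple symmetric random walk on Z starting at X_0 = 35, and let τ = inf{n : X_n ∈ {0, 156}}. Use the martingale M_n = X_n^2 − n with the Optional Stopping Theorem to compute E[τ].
E[τ] = 4235

M_n = X_n^2 − n is a martingale (since E[X_{n+1}^2 | F_n] = X_n^2 + 1). By OST (τ has finite mean in a bounded region), E[M_τ] = E[M_0] = X_0^2 − 0 = 35^2 = 1225. Also E[M_τ] = E[X_τ^2] − E[τ]. The walk exits at 0 or 156, with P(hit 156 first) = 35/156, so E[X_τ^2] = 156^2 · 35/156 + 0 = 5460. Thus E[τ] = E[X_τ^2] − E[M_τ] = 5460 − 1225 = 4235 = 35(156 − 35) = 4235.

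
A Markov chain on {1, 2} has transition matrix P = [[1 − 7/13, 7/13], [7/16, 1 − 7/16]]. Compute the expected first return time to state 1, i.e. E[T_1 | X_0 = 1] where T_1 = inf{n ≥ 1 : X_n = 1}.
E[T_1 | X_0 = 1] = 1/π_1 = 29/13

For an irreducible recurrent Markov chain with stationary distribution π, E[T_i | X_0 = i] = 1/π_i (Kac's formula). Here π_1 = (7/16)/(7/13 + 7/16) = (7/16)/(203/208) = 13/29, so E[T_1 | X_0 = 1] = 1/π_1 = (7/13 + 7/16)/(7/16) = (203/208)/(7/16) = 29/13.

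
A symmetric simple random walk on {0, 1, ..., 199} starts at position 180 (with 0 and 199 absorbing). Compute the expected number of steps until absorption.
E[τ | X_0 = 180] = 3420

Let v_k = E[τ | X_0 = k]. Boundary: v_0 = v_199 = 0. Recurrence: v_k = 1 + (v_{k-1} + v_{k+1})/2 for 1 ≤ k ≤ 198. The particular solution to v_k − (v_{k-1} + v_{k+1})/2 = 1 is v_k = −k^2. Adding homogeneous solution A + B k and matching boundaries gives v_k = k (199 − k). Substituting k = 180: v_180 = 180 · 19 = 3420.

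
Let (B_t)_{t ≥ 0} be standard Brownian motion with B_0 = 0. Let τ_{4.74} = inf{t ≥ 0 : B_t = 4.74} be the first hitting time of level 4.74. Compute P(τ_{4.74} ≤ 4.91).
P(τ_{4.74} ≤ 4.91) = 2(1 − Φ(4.74/√4.91)) = 2(1 − Φ(2.1391)) ≈ 0.0324

By the reflection principle for standard BM, P(τ_b ≤ t) = 2 · P(B_t ≥ b). Since B_t ~ N(0, t), P(B_t ≥ 4.74) = 1 − Φ(4.74/√t) = 1 − Φ(4.74/√4.91) = 1 − Φ(2.1391) ≈ 0.01621. Doubling: P(τ_{4.74} ≤ 4.91) ≈ 2 · 0.01621 = 0.03242 ≈ 0.0324.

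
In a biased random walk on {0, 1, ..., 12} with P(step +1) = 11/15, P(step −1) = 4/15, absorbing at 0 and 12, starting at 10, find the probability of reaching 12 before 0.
P(hit 12 before 0) = (1 − (4/11)^10) / (1 − (4/11)^12) = 29888585705/29889634281

Let u_k denote P(reach 12 before 0 | start at k). Boundary: u_0 = 0, u_12 = 1. Recurrence: u_k = 11/15·u_{k+1} + 4/15·u_{k-1} for 1 ≤ k ≤ 11. Try u_k = A + B·r^k with r = q/p = (4/15)/(11/15) = 4/11. Substitution satisfies the recurrence; boundary conditions give:
  u_k = (1 − r^k) / (1 − r^N) = (1 − (4/11)^10) / (1 − (4/11)^12) = 29888585705/29889634281.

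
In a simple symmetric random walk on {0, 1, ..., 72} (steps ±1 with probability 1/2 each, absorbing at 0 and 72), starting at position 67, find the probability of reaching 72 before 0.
P(hit 72 before 0) = 67/72

Let u_k = P(hit 72 before 0 | start at k). Then u_0 = 0, u_72 = 1, and u_k = u_{k-1}/2 + u_{k+1}/2 for 1 ≤ k ≤ 71. This harmonic recurrence is solved by u_k = k/72, giving u_67 = 67/72.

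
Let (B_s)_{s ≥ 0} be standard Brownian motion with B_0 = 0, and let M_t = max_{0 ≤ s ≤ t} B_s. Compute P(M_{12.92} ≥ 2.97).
P(M_{12.92} ≥ 2.97) = 2·P(B_{12.92} ≥ 2.97) = 2(1 − Φ(2.97/√12.92)) ≈ 0.4086

By the reflection principle for Brownian motion, P(M_t ≥ a) = 2 · P(B_t ≥ a) for a ≥ 0. Since B_t ~ N(0, t), P(B_t ≥ 2.97) = 1 − Φ(2.97/√t) = 1 − Φ(2.97/√12.92) = 1 − Φ(0.8263). So
  P(M_{12.92} ≥ 2.97) = 2(1 − Φ(0.8263)) ≈ 0.4086.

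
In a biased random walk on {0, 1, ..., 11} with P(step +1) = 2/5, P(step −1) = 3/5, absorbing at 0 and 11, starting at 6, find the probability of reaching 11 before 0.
P(hit 11 before 0) = (1 − (3/2)^6) / (1 − (3/2)^11) = 21280/175099

Let u_k denote P(reach 11 before 0 | start at k). Boundary: u_0 = 0, u_11 = 1. Recurrence: u_k = 2/5·u_{k+1} + 3/5·u_{k-1} for 1 ≤ k ≤ 10. Try u_k = A + B·r^k with r = q/p = (3/5)/(2/5) = 3/2. Substitution satisfies the recurrence; boundary conditions give:
  u_k = (1 − r^k) / (1 − r^N) = (1 − (3/2)^6) / (1 − (3/2)^11) = 21280/175099.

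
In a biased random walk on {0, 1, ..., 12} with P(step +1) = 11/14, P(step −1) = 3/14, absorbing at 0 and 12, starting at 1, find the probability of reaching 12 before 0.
P(hit 12 before 0) = (1 − (3/11)^1) / (1 − (3/11)^12) = 285311670611/392303480660

Let u_k denote P(reach 12 before 0 | start at k). Boundary: u_0 = 0, u_12 = 1. Recurrence: u_k = 11/14·u_{k+1} + 3/14·u_{k-1} for 1 ≤ k ≤ 11. Try u_k = A + B·r^k with r = q/p = (3/14)/(11/14) = 3/11. Substitution satisfies the recurrence; boundary conditions give:
  u_k = (1 − r^k) / (1 − r^N) = (1 − (3/11)^1) / (1 − (3/11)^12) = 285311670611/392303480660.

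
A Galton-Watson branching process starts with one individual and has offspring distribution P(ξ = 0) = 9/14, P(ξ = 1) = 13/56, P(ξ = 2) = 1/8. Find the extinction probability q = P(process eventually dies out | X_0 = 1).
q = 1

Mean offspring μ = 0·9/14 + 1·13/56 + 2·1/8 = 27/56 ≤ 1. For μ ≤ 1 with offspring not concentrated at 1, the Galton-Watson process goes extinct almost surely, so q = 1.
(Algebraic check: The pgf is f(s) = 9/14 + 13/56·s + 1/8·s². The extinction probability q is the smallest fixed point of f in [0, 1]. Setting s = f(s):
  1/8·s² + (13/56 − 1)·s + 9/14 = 0
  1/8·s² − (9/14 + 1/8)·s + 9/14 = 0
which factors as (s − 1)·(1/8·s − 9/14) = 0, giving roots s = 1 and s = (9/14)/(1/8) = 36/7. Since 36/7 ≥ 1, the smallest root in [0, 1] is s = 1.)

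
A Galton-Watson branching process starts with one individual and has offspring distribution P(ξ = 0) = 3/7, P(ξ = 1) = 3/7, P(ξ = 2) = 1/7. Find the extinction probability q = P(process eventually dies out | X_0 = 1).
q = 1

Mean offspring μ = 0·3/7 + 1·3/7 + 2·1/7 = 5/7 ≤ 1. For μ ≤ 1 with offspring not concentrated at 1, the Galton-Watson process goes extinct almost surely, so q = 1.
(Algebraic check: The pgf is f(s) = 3/7 + 3/7·s + 1/7·s². The extinction probability q is the smallest fixed point of f in [0, 1]. Setting s = f(s):
  1/7·s² + (3/7 − 1)·s + 3/7 = 0
  1/7·s² − (3/7 + 1/7)·s + 3/7 = 0
which factors as (s − 1)·(1/7·s − 3/7) = 0, giving roots s = 1 and s = (3/7)/(1/7) = 3. Since 3 ≥ 1, the smallest root in [0, 1] is s = 1.)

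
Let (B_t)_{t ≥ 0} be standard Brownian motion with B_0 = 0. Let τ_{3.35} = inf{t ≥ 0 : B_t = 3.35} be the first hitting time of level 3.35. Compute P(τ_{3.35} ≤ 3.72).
P(τ_{3.35} ≤ 3.72) = 2(1 − Φ(3.35/√3.72)) = 2(1 − Φ(1.7369)) ≈ 0.0824

By the reflection principle for standard BM, P(τ_b ≤ t) = 2 · P(B_t ≥ b). Since B_t ~ N(0, t), P(B_t ≥ 3.35) = 1 − Φ(3.35/√t) = 1 − Φ(3.35/√3.72) = 1 − Φ(1.7369) ≈ 0.04120. Doubling: P(τ_{3.35} ≤ 3.72) ≈ 2 · 0.04120 = 0.08240 ≈ 0.0824.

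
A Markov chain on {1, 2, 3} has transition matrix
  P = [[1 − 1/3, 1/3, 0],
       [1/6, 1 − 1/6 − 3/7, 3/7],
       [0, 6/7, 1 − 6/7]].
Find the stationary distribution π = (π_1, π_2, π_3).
π = (1/4, 1/2, 1/4)

This is a birth-death chain on three states, which satisfies detailed balance: π_1 · P_{12} = π_2 · P_{21} and π_2 · P_{23} = π_3 · P_{32}.
From π_1 · 1/3 = π_2 · 1/6: π_2/π_1 = (1/3)/(1/6) = 2.
From π_2 · 3/7 = π_3 · 6/7: π_3/π_2 = (3/7)/(6/7) = 1/2.
Take π_1 proportional to 1; then unnormalized π = (1, 2, 1). Normalize by dividing by the sum 4:
  π = (1/4, 1/2, 1/4).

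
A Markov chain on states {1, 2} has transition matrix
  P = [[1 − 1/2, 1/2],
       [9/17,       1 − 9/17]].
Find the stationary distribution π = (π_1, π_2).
π_1 = 18/35, π_2 = 17/35

Solve πP = π with π_1 + π_2 = 1. From πP = π: π_1 · (1 − 1/2) + π_2 · 9/17 = π_1 ⇒ π_2 · 9/17 = π_1 · 1/2 ⇒ π_2/π_1 = (1/2)/(9/17) = 17/18. Together with π_1 + π_2 = 1:
  π_1 = (9/17)/(1/2 + 9/17) = (9/17)/(35/34) = 18/35,
  π_2 = (1/2)/(1/2 + 9/17) = (1/2)/(35/34) = 17/35.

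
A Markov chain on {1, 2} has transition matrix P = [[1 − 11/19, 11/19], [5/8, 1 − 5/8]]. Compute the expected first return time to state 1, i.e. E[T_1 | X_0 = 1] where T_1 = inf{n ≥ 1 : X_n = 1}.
E[T_1 | X_0 = 1] = 1/π_1 = 183/95

For an irreducible recurrent Markov chain with stationary distribution π, E[T_i | X_0 = i] = 1/π_i (Kac's formula). Here π_1 = (5/8)/(11/19 + 5/8) = (5/8)/(183/152) = 95/183, so E[T_1 | X_0 = 1] = 1/π_1 = (11/19 + 5/8)/(5/8) = (183/152)/(5/8) = 183/95.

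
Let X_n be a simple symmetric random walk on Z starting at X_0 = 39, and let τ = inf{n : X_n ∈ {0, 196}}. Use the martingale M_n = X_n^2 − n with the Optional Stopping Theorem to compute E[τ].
E[τ] = 6123

M_n = X_n^2 − n is a martingale (since E[X_{n+1}^2 | F_n] = X_n^2 + 1). By OST (τ has finite mean in a bounded region), E[M_τ] = E[M_0] = X_0^2 − 0 = 39^2 = 1521. Also E[M_τ] = E[X_τ^2] − E[τ]. The walk exits at 0 or 196, with P(hit 196 first) = 39/196, so E[X_τ^2] = 196^2 · 39/196 + 0 = 7644. Thus E[τ] = E[X_τ^2] − E[M_τ] = 7644 − 1521 = 6123 = 39(196 − 39) = 6123.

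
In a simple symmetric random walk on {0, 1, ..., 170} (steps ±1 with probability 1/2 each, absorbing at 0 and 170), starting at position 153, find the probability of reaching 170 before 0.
P(hit 170 before 0) = 153/170 = 9/10

Let u_k = P(hit 170 before 0 | start at k). Then u_0 = 0, u_170 = 1, and u_k = u_{k-1}/2 + u_{k+1}/2 for 1 ≤ k ≤ 169. This harmonic recurrence is solved by u_k = k/170, giving u_153 = 153/170 = 9/10.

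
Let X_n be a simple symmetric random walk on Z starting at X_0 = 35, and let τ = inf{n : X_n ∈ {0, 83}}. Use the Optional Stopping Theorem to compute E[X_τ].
E[X_τ] = 35

X_n is a martingale and τ is a bounded-mean stopping time (indeed τ is finite a.s. with bounded expectation since the walk is in a bounded region). By the OST, E[X_τ] = E[X_0] = 35. Equivalently: E[X_τ] = 83 · P(hit 83 first) + 0 · P(hit 0 first) = 83 · (35/83) = 35.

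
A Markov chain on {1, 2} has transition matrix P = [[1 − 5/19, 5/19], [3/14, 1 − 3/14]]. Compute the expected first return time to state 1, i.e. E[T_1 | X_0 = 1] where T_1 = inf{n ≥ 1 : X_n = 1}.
E[T_1 | X_0 = 1] = 1/π_1 = 127/57

For an irreducible recurrent Markov chain with stationary distribution π, E[T_i | X_0 = i] = 1/π_i (Kac's formula). Here π_1 = (3/14)/(5/19 + 3/14) = (3/14)/(127/266) = 57/127, so E[T_1 | X_0 = 1] = 1/π_1 = (5/19 + 3/14)/(3/14) = (127/266)/(3/14) = 127/57.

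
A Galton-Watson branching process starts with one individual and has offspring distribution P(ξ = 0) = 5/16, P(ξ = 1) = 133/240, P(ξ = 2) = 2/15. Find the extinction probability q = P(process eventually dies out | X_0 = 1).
q = 1

Mean offspring μ = 0·5/16 + 1·133/240 + 2·2/15 = 197/240 ≤ 1. For μ ≤ 1 with offspring not concentrated at 1, the Galton-Watson process goes extinct almost surely, so q = 1.
(Algebraic check: The pgf is f(s) = 5/16 + 133/240·s + 2/15·s². The extinction probability q is the smallest fixed point of f in [0, 1]. Setting s = f(s):
  2/15·s² + (133/240 − 1)·s + 5/16 = 0
  2/15·s² − (5/16 + 2/15)·s + 5/16 = 0
which factors as (s − 1)·(2/15·s − 5/16) = 0, giving roots s = 1 and s = (5/16)/(2/15) = 75/32. Since 75/32 ≥ 1, the smallest root in [0, 1] is s = 1.)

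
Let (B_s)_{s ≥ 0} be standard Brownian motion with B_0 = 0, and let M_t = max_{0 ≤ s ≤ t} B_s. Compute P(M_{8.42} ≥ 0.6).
P(M_{8.42} ≥ 0.6) = 2·P(B_{8.42} ≥ 0.6) = 2(1 − Φ(0.6/√8.42)) ≈ 0.8362

By the reflection principle for Brownian motion, P(M_t ≥ a) = 2 · P(B_t ≥ a) for a ≥ 0. Since B_t ~ N(0, t), P(B_t ≥ 0.6) = 1 − Φ(0.6/√t) = 1 − Φ(0.6/√8.42) = 1 − Φ(0.2068). So
  P(M_{8.42} ≥ 0.6) = 2(1 − Φ(0.2068)) ≈ 0.8362.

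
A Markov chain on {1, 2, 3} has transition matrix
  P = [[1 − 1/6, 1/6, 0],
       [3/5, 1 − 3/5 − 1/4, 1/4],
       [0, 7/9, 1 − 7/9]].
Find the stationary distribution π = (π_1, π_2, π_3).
π = (504/689, 140/689, 45/689)

This is a birth-death chain on three states, which satisfies detailed balance: π_1 · P_{12} = π_2 · P_{21} and π_2 · P_{23} = π_3 · P_{32}.
From π_1 · 1/6 = π_2 · 3/5: π_2/π_1 = (1/6)/(3/5) = 5/18.
From π_2 · 1/4 = π_3 · 7/9: π_3/π_2 = (1/4)/(7/9) = 9/28.
Take π_1 proportional to 1; then unnormalized π = (1, 5/18, 5/56). Normalize by dividing by the sum 689/504:
  π = (504/689, 140/689, 45/689).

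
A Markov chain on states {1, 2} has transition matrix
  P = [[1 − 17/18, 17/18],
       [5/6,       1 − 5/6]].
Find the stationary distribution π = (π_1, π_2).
π_1 = 15/32, π_2 = 17/32

Solve πP = π with π_1 + π_2 = 1. From πP = π: π_1 · (1 − 17/18) + π_2 · 5/6 = π_1 ⇒ π_2 · 5/6 = π_1 · 17/18 ⇒ π_2/π_1 = (17/18)/(5/6) = 17/15. Together with π_1 + π_2 = 1:
  π_1 = (5/6)/(17/18 + 5/6) = (5/6)/(16/9) = 15/32,
  π_2 = (17/18)/(17/18 + 5/6) = (17/18)/(16/9) = 17/32.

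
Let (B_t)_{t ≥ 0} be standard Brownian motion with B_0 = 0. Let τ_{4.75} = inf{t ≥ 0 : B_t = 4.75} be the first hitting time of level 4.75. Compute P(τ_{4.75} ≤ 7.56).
P(τ_{4.75} ≤ 7.56) = 2(1 − Φ(4.75/√7.56)) = 2(1 − Φ(1.7276)) ≈ 0.0841

By the reflection principle for standard BM, P(τ_b ≤ t) = 2 · P(B_t ≥ b). Since B_t ~ N(0, t), P(B_t ≥ 4.75) = 1 − Φ(4.75/√t) = 1 − Φ(4.75/√7.56) = 1 − Φ(1.7276) ≈ 0.04203. Doubling: P(τ_{4.75} ≤ 7.56) ≈ 2 · 0.04203 = 0.08406 ≈ 0.0841.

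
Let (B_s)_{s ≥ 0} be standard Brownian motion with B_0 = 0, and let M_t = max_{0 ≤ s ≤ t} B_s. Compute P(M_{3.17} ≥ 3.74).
P(M_{3.17} ≥ 3.74) = 2·P(B_{3.17} ≥ 3.74) = 2(1 − Φ(3.74/√3.17)) ≈ 0.0357

By the reflection principle for Brownian motion, P(M_t ≥ a) = 2 · P(B_t ≥ a) for a ≥ 0. Since B_t ~ N(0, t), P(B_t ≥ 3.74) = 1 − Φ(3.74/√t) = 1 − Φ(3.74/√3.17) = 1 − Φ(2.1006). So
  P(M_{3.17} ≥ 3.74) = 2(1 − Φ(2.1006)) ≈ 0.0357.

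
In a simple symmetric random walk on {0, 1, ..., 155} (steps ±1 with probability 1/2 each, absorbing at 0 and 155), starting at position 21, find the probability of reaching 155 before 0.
P(hit 155 before 0) = 21/155

Let u_k = P(hit 155 before 0 | start at k). Then u_0 = 0, u_155 = 1, and u_k = u_{k-1}/2 + u_{k+1}/2 for 1 ≤ k ≤ 154. This harmonic recurrence is solved by u_k = k/155, giving u_21 = 21/155.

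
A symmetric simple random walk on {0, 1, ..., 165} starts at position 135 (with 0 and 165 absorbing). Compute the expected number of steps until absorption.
E[τ | X_0 = 135] = 4050

Let v_k = E[τ | X_0 = k]. Boundary: v_0 = v_165 = 0. Recurrence: v_k = 1 + (v_{k-1} + v_{k+1})/2 for 1 ≤ k ≤ 164. The particular solution to v_k − (v_{k-1} + v_{k+1})/2 = 1 is v_k = −k^2. Adding homogeneous solution A + B k and matching boundaries gives v_k = k (165 − k). Substituting k = 135: v_135 = 135 · 30 = 4050.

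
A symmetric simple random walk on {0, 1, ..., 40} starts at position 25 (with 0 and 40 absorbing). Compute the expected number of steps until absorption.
E[τ | X_0 = 25] = 375

Let v_k = E[τ | X_0 = k]. Boundary: v_0 = v_40 = 0. Recurrence: v_k = 1 + (v_{k-1} + v_{k+1})/2 for 1 ≤ k ≤ 39. The particular solution to v_k − (v_{k-1} + v_{k+1})/2 = 1 is v_k = −k^2. Adding homogeneous solution A + B k and matching boundaries gives v_k = k (40 − k). Substituting k = 25: v_25 = 25 · 15 = 375.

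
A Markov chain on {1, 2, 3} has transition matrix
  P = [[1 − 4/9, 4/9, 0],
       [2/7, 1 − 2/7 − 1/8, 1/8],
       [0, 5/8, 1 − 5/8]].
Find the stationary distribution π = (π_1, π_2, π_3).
π = (15/43, 70/129, 14/129)

This is a birth-death chain on three states, which satisfies detailed balance: π_1 · P_{12} = π_2 · P_{21} and π_2 · P_{23} = π_3 · P_{32}.
From π_1 · 4/9 = π_2 · 2/7: π_2/π_1 = (4/9)/(2/7) = 14/9.
From π_2 · 1/8 = π_3 · 5/8: π_3/π_2 = (1/8)/(5/8) = 1/5.
Take π_1 proportional to 1; then unnormalized π = (1, 14/9, 14/45). Normalize by dividing by the sum 43/15:
  π = (15/43, 70/129, 14/129).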